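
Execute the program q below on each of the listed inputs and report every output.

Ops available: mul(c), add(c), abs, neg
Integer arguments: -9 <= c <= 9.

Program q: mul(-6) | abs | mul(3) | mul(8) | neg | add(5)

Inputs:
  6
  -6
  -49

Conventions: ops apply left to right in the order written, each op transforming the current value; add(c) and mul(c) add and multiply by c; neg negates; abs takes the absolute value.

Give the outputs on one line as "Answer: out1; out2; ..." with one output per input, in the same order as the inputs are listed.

-859; -859; -7051

Execution, op by op:
  6 -> -36 -> 36 -> 108 -> 864 -> -864 -> -859
  -6 -> 36 -> 36 -> 108 -> 864 -> -864 -> -859
  -49 -> 294 -> 294 -> 882 -> 7056 -> -7056 -> -7051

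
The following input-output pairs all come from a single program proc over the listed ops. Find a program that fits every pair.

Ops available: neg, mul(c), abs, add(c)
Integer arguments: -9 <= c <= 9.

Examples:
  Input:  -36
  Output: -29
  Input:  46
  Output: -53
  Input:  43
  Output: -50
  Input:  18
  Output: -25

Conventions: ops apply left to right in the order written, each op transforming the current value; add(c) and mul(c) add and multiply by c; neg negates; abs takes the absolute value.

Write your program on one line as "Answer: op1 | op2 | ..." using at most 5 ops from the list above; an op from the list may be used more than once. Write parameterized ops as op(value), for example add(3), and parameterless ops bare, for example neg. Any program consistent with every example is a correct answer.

neg | add(-7) | neg | abs | neg

Check, running the answer program on each example:
  -36 -> 36 -> 29 -> -29 -> 29 -> -29
  46 -> -46 -> -53 -> 53 -> 53 -> -53
  43 -> -43 -> -50 -> 50 -> 50 -> -50
  18 -> -18 -> -25 -> 25 -> 25 -> -25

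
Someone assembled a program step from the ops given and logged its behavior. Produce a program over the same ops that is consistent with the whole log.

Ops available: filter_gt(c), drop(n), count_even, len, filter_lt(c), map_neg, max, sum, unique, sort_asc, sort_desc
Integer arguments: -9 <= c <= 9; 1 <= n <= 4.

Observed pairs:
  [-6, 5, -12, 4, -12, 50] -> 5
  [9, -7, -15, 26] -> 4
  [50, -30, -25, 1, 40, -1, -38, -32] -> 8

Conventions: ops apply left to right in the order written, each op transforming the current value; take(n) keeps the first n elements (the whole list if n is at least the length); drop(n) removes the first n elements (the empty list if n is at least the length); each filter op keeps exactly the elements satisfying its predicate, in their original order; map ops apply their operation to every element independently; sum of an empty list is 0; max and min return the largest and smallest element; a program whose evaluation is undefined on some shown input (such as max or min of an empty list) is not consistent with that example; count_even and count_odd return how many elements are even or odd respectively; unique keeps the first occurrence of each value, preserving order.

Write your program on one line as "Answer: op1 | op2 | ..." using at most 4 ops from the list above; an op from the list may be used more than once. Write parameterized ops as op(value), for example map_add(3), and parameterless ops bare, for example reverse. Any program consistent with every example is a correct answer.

unique | map_neg | len

Check, running the answer program on each example:
  [-6, 5, -12, 4, -12, 50] -> [-6, 5, -12, 4, 50] -> [6, -5, 12, -4, -50] -> 5
  [9, -7, -15, 26] -> [9, -7, -15, 26] -> [-9, 7, 15, -26] -> 4
  [50, -30, -25, 1, 40, -1, -38, -32] -> [50, -30, -25, 1, 40, -1, -38, -32] -> [-50, 30, 25, -1, -40, 1, 38, 32] -> 8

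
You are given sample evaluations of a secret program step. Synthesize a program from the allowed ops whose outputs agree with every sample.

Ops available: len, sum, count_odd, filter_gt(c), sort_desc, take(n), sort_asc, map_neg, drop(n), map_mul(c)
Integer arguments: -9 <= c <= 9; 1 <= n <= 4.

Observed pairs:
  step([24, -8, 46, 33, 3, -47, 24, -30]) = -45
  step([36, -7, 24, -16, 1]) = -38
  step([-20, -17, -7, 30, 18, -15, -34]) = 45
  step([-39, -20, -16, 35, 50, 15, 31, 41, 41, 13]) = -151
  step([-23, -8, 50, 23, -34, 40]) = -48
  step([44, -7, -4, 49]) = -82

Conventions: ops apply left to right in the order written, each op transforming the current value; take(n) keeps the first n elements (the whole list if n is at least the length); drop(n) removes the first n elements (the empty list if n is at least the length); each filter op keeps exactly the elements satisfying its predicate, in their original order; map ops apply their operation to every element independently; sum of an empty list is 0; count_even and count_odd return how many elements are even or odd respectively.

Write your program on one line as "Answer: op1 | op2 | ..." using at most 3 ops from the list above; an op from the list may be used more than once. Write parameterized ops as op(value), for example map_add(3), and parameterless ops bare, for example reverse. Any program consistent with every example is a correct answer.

map_neg | sum

Check, running the answer program on each example:
  [24, -8, 46, 33, 3, -47, 24, -30] -> [-24, 8, -46, -33, -3, 47, -24, 30] -> -45
  [36, -7, 24, -16, 1] -> [-36, 7, -24, 16, -1] -> -38
  [-20, -17, -7, 30, 18, -15, -34] -> [20, 17, 7, -30, -18, 15, 34] -> 45
  [-39, -20, -16, 35, 50, 15, 31, 41, 41, 13] -> [39, 20, 16, -35, -50, -15, -31, -41, -41, -13] -> -151
  [-23, -8, 50, 23, -34, 40] -> [23, 8, -50, -23, 34, -40] -> -48
  [44, -7, -4, 49] -> [-44, 7, 4, -49] -> -82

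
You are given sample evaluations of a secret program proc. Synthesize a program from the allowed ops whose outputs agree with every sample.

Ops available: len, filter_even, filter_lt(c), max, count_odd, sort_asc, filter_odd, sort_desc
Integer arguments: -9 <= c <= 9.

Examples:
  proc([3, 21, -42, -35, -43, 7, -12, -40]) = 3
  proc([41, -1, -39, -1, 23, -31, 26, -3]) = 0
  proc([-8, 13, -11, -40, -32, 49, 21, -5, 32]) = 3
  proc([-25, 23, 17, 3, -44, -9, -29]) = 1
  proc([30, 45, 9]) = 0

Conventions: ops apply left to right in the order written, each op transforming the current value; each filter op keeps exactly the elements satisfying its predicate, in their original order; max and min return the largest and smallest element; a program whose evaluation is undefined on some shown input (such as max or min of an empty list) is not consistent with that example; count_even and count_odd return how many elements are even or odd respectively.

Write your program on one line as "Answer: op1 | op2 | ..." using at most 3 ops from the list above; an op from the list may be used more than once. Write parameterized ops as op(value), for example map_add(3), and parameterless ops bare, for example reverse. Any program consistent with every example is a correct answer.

filter_even | filter_lt(9) | len

Check, running the answer program on each example:
  [3, 21, -42, -35, -43, 7, -12, -40] -> [-42, -12, -40] -> [-42, -12, -40] -> 3
  [41, -1, -39, -1, 23, -31, 26, -3] -> [26] -> [] -> 0
  [-8, 13, -11, -40, -32, 49, 21, -5, 32] -> [-8, -40, -32, 32] -> [-8, -40, -32] -> 3
  [-25, 23, 17, 3, -44, -9, -29] -> [-44] -> [-44] -> 1
  [30, 45, 9] -> [30] -> [] -> 0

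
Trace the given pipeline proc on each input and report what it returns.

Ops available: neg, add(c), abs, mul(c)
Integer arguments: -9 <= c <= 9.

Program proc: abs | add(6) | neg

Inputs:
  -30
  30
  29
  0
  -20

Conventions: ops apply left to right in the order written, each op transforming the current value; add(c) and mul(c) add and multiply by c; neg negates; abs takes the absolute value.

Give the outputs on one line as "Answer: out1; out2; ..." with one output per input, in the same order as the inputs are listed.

Execution, op by op:
  -30 -> 30 -> 36 -> -36
  30 -> 30 -> 36 -> -36
  29 -> 29 -> 35 -> -35
  0 -> 0 -> 6 -> -6
  -20 -> 20 -> 26 -> -26

-36; -36; -35; -6; -26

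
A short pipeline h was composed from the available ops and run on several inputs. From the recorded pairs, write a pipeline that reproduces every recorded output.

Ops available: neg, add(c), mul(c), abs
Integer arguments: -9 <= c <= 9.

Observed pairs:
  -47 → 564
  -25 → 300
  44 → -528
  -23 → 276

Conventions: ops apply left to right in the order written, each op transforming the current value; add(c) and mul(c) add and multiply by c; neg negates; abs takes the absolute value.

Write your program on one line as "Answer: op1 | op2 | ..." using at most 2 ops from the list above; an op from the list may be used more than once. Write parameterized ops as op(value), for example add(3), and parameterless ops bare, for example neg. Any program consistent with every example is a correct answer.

mul(2) | mul(-6)

Check, running the answer program on each example:
  -47 -> -94 -> 564
  -25 -> -50 -> 300
  44 -> 88 -> -528
  -23 -> -46 -> 276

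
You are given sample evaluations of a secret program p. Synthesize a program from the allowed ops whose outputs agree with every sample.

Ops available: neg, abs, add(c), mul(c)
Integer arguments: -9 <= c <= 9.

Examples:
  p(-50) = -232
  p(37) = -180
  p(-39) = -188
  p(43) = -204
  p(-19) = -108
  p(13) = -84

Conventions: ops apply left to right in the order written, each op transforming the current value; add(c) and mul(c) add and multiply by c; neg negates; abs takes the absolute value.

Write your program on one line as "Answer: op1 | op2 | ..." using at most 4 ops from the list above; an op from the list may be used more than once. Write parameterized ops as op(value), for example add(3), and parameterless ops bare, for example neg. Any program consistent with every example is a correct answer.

abs | add(8) | mul(4) | neg

Check, running the answer program on each example:
  -50 -> 50 -> 58 -> 232 -> -232
  37 -> 37 -> 45 -> 180 -> -180
  -39 -> 39 -> 47 -> 188 -> -188
  43 -> 43 -> 51 -> 204 -> -204
  -19 -> 19 -> 27 -> 108 -> -108
  13 -> 13 -> 21 -> 84 -> -84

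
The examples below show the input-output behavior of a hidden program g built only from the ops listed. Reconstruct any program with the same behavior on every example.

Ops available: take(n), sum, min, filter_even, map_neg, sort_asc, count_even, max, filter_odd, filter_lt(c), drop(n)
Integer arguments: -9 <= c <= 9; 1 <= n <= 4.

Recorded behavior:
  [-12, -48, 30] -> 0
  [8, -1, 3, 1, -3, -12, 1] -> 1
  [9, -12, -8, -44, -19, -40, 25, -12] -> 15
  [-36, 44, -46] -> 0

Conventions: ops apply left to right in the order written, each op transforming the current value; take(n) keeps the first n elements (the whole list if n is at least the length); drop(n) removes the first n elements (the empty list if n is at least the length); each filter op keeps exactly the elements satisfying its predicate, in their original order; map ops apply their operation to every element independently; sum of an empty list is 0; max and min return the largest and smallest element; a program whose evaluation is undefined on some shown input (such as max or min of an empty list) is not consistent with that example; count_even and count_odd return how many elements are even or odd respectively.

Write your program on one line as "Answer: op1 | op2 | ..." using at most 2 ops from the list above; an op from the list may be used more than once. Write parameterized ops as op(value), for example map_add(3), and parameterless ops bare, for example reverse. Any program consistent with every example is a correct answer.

filter_odd | sum

Check, running the answer program on each example:
  [-12, -48, 30] -> [] -> 0
  [8, -1, 3, 1, -3, -12, 1] -> [-1, 3, 1, -3, 1] -> 1
  [9, -12, -8, -44, -19, -40, 25, -12] -> [9, -19, 25] -> 15
  [-36, 44, -46] -> [] -> 0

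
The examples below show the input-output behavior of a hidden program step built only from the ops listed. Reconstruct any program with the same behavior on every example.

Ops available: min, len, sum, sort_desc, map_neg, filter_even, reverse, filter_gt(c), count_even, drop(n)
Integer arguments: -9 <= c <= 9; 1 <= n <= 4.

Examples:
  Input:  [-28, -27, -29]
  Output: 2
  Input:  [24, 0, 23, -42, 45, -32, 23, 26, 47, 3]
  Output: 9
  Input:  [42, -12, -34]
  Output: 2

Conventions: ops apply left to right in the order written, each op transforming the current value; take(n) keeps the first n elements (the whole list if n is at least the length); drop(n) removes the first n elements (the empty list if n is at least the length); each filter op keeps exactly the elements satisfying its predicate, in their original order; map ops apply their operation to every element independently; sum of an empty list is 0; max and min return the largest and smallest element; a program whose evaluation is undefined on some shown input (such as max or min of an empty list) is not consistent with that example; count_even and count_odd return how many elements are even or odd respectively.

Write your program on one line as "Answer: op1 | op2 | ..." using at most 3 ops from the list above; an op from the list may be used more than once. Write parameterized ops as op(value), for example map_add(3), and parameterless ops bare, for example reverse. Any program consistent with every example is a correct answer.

drop(1) | len

Check, running the answer program on each example:
  [-28, -27, -29] -> [-27, -29] -> 2
  [24, 0, 23, -42, 45, -32, 23, 26, 47, 3] -> [0, 23, -42, 45, -32, 23, 26, 47, 3] -> 9
  [42, -12, -34] -> [-12, -34] -> 2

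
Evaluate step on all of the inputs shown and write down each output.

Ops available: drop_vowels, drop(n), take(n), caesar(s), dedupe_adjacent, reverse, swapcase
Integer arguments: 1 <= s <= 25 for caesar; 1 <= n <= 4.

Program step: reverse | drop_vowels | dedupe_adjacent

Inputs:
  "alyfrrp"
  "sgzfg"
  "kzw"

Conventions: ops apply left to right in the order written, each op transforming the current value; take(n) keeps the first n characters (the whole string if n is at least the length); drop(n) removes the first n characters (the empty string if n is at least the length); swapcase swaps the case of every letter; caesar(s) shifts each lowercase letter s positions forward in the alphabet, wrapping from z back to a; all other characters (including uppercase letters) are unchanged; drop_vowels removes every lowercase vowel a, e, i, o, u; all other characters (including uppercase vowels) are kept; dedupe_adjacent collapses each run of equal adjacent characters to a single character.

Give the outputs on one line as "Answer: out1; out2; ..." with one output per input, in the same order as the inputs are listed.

"prfyl"; "gfzgs"; "wzk"

Execution, op by op:
  "alyfrrp" -> "prrfyla" -> "prrfyl" -> "prfyl"
  "sgzfg" -> "gfzgs" -> "gfzgs" -> "gfzgs"
  "kzw" -> "wzk" -> "wzk" -> "wzk"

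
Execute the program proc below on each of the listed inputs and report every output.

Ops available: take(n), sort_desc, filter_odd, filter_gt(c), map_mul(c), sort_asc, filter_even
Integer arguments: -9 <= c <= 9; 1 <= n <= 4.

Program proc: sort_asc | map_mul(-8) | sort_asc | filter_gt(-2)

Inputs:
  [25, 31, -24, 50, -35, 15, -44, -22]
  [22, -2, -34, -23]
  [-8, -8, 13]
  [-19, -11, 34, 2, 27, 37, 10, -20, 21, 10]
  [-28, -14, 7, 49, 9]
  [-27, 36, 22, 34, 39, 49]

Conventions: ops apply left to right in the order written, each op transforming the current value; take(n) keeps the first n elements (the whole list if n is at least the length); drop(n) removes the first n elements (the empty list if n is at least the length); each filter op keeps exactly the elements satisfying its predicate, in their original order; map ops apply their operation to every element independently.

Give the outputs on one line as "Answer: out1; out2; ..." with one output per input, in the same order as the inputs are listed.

[176, 192, 280, 352]; [16, 184, 272]; [64, 64]; [88, 152, 160]; [112, 224]; [216]

Execution, op by op:
  [25, 31, -24, 50, -35, 15, -44, -22] -> [-44, -35, -24, -22, 15, 25, 31, 50] -> [352, 280, 192, 176, -120, -200, -248, -400] -> [-400, -248, -200, -120, 176, 192, 280, 352] -> [176, 192, 280, 352]
  [22, -2, -34, -23] -> [-34, -23, -2, 22] -> [272, 184, 16, -176] -> [-176, 16, 184, 272] -> [16, 184, 272]
  [-8, -8, 13] -> [-8, -8, 13] -> [64, 64, -104] -> [-104, 64, 64] -> [64, 64]
  [-19, -11, 34, 2, 27, 37, 10, -20, 21, 10] -> [-20, -19, -11, 2, 10, 10, 21, 27, 34, 37] -> [160, 152, 88, -16, -80, -80, -168, -216, -272, -296] -> [-296, -272, -216, -168, -80, -80, -16, 88, 152, 160] -> [88, 152, 160]
  [-28, -14, 7, 49, 9] -> [-28, -14, 7, 9, 49] -> [224, 112, -56, -72, -392] -> [-392, -72, -56, 112, 224] -> [112, 224]
  [-27, 36, 22, 34, 39, 49] -> [-27, 22, 34, 36, 39, 49] -> [216, -176, -272, -288, -312, -392] -> [-392, -312, -288, -272, -176, 216] -> [216]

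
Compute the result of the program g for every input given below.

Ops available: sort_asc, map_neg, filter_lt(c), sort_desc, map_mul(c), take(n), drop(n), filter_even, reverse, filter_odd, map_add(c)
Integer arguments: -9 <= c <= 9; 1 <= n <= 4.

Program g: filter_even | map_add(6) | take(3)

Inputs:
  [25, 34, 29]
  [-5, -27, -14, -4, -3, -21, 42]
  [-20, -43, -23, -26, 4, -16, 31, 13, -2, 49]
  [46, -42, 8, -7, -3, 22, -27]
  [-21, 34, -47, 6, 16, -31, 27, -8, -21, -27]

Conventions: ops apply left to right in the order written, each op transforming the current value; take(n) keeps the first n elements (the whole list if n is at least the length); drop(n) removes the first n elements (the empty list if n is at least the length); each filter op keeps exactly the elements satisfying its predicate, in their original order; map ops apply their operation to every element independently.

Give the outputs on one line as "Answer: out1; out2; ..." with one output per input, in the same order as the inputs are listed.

[40]; [-8, 2, 48]; [-14, -20, 10]; [52, -36, 14]; [40, 12, 22]

Execution, op by op:
  [25, 34, 29] -> [34] -> [40] -> [40]
  [-5, -27, -14, -4, -3, -21, 42] -> [-14, -4, 42] -> [-8, 2, 48] -> [-8, 2, 48]
  [-20, -43, -23, -26, 4, -16, 31, 13, -2, 49] -> [-20, -26, 4, -16, -2] -> [-14, -20, 10, -10, 4] -> [-14, -20, 10]
  [46, -42, 8, -7, -3, 22, -27] -> [46, -42, 8, 22] -> [52, -36, 14, 28] -> [52, -36, 14]
  [-21, 34, -47, 6, 16, -31, 27, -8, -21, -27] -> [34, 6, 16, -8] -> [40, 12, 22, -2] -> [40, 12, 22]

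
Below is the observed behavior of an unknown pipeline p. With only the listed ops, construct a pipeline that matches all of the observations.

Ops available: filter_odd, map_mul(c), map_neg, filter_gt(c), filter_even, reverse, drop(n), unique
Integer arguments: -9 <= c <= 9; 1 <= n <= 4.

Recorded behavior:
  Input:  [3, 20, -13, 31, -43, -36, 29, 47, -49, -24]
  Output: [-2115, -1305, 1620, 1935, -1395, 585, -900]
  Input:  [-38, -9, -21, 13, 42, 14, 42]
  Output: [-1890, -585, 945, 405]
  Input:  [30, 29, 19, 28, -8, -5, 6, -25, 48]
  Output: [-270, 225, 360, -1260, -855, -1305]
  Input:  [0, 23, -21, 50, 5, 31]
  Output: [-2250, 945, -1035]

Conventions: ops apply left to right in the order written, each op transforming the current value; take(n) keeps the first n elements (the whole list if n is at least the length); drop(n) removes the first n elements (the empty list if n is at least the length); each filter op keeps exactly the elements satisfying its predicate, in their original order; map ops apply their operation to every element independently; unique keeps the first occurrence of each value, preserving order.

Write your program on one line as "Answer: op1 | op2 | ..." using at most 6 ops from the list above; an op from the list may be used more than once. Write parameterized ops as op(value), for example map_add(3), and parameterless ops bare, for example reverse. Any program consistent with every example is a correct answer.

drop(1) | map_mul(-9) | reverse | drop(2) | map_mul(5)

Check, running the answer program on each example:
  [3, 20, -13, 31, -43, -36, 29, 47, -49, -24] -> [20, -13, 31, -43, -36, 29, 47, -49, -24] -> [-180, 117, -279, 387, 324, -261, -423, 441, 216] -> [216, 441, -423, -261, 324, 387, -279, 117, -180] -> [-423, -261, 324, 387, -279, 117, -180] -> [-2115, -1305, 1620, 1935, -1395, 585, -900]
  [-38, -9, -21, 13, 42, 14, 42] -> [-9, -21, 13, 42, 14, 42] -> [81, 189, -117, -378, -126, -378] -> [-378, -126, -378, -117, 189, 81] -> [-378, -117, 189, 81] -> [-1890, -585, 945, 405]
  [30, 29, 19, 28, -8, -5, 6, -25, 48] -> [29, 19, 28, -8, -5, 6, -25, 48] -> [-261, -171, -252, 72, 45, -54, 225, -432] -> [-432, 225, -54, 45, 72, -252, -171, -261] -> [-54, 45, 72, -252, -171, -261] -> [-270, 225, 360, -1260, -855, -1305]
  [0, 23, -21, 50, 5, 31] -> [23, -21, 50, 5, 31] -> [-207, 189, -450, -45, -279] -> [-279, -45, -450, 189, -207] -> [-450, 189, -207] -> [-2250, 945, -1035]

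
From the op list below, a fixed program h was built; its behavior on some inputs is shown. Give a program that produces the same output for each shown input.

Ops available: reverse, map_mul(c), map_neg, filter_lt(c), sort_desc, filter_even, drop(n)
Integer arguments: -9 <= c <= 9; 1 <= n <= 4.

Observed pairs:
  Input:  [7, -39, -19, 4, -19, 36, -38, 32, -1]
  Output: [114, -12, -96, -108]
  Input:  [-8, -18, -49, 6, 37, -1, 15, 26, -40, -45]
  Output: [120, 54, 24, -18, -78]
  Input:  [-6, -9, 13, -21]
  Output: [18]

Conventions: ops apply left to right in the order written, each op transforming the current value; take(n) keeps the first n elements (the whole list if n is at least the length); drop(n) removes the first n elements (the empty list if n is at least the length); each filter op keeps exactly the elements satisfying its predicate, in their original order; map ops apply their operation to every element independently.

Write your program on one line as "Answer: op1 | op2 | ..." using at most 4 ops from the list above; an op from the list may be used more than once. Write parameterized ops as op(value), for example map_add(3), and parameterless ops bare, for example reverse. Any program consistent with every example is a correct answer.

map_mul(-3) | filter_even | reverse | sort_desc

Check, running the answer program on each example:
  [7, -39, -19, 4, -19, 36, -38, 32, -1] -> [-21, 117, 57, -12, 57, -108, 114, -96, 3] -> [-12, -108, 114, -96] -> [-96, 114, -108, -12] -> [114, -12, -96, -108]
  [-8, -18, -49, 6, 37, -1, 15, 26, -40, -45] -> [24, 54, 147, -18, -111, 3, -45, -78, 120, 135] -> [24, 54, -18, -78, 120] -> [120, -78, -18, 54, 24] -> [120, 54, 24, -18, -78]
  [-6, -9, 13, -21] -> [18, 27, -39, 63] -> [18] -> [18] -> [18]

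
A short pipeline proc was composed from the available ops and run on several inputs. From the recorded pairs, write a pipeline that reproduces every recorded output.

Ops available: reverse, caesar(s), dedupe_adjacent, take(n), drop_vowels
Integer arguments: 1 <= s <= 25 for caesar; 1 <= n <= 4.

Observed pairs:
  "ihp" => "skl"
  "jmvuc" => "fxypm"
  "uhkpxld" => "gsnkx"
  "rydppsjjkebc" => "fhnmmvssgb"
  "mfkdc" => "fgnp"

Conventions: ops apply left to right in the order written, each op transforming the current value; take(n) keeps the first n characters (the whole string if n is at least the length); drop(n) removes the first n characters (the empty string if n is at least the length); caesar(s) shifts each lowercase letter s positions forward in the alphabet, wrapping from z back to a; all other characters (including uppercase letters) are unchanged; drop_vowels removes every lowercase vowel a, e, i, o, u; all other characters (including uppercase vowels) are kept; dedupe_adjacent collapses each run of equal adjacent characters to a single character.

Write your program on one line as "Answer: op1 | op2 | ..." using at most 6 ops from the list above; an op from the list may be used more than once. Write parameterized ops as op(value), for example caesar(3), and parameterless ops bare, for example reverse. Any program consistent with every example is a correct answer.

caesar(8) | caesar(25) | caesar(11) | caesar(11) | drop_vowels | reverse

Check, running the answer program on each example:
  "ihp" -> "qpx" -> "pow" -> "azh" -> "lks" -> "lks" -> "skl"
  "jmvuc" -> "rudck" -> "qtcbj" -> "benmu" -> "mpyxf" -> "mpyxf" -> "fxypm"
  "uhkpxld" -> "cpsxftl" -> "borwesk" -> "mzchpdv" -> "xknsaog" -> "xknsg" -> "gsnkx"
  "rydppsjjkebc" -> "zglxxarrsmjk" -> "yfkwwzqqrlij" -> "jqvhhkbbcwtu" -> "ubgssvmmnhef" -> "bgssvmmnhf" -> "fhnmmvssgb"
  "mfkdc" -> "unslk" -> "tmrkj" -> "excvu" -> "pingf" -> "pngf" -> "fgnp"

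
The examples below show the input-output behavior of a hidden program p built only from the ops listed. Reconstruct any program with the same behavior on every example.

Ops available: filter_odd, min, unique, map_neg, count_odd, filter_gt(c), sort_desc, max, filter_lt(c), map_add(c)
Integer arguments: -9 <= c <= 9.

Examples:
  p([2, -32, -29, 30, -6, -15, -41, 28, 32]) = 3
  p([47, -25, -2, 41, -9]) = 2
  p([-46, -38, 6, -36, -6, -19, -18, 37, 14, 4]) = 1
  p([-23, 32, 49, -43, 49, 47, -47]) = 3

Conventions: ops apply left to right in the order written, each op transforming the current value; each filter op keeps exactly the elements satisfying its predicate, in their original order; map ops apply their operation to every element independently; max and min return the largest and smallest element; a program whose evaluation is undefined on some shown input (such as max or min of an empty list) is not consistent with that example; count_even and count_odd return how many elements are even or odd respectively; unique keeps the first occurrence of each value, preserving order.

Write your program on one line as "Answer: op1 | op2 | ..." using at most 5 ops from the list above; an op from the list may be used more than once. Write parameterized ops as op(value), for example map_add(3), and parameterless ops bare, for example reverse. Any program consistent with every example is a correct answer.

sort_desc | filter_lt(-2) | filter_odd | count_odd

Check, running the answer program on each example:
  [2, -32, -29, 30, -6, -15, -41, 28, 32] -> [32, 30, 28, 2, -6, -15, -29, -32, -41] -> [-6, -15, -29, -32, -41] -> [-15, -29, -41] -> 3
  [47, -25, -2, 41, -9] -> [47, 41, -2, -9, -25] -> [-9, -25] -> [-9, -25] -> 2
  [-46, -38, 6, -36, -6, -19, -18, 37, 14, 4] -> [37, 14, 6, 4, -6, -18, -19, -36, -38, -46] -> [-6, -18, -19, -36, -38, -46] -> [-19] -> 1
  [-23, 32, 49, -43, 49, 47, -47] -> [49, 49, 47, 32, -23, -43, -47] -> [-23, -43, -47] -> [-23, -43, -47] -> 3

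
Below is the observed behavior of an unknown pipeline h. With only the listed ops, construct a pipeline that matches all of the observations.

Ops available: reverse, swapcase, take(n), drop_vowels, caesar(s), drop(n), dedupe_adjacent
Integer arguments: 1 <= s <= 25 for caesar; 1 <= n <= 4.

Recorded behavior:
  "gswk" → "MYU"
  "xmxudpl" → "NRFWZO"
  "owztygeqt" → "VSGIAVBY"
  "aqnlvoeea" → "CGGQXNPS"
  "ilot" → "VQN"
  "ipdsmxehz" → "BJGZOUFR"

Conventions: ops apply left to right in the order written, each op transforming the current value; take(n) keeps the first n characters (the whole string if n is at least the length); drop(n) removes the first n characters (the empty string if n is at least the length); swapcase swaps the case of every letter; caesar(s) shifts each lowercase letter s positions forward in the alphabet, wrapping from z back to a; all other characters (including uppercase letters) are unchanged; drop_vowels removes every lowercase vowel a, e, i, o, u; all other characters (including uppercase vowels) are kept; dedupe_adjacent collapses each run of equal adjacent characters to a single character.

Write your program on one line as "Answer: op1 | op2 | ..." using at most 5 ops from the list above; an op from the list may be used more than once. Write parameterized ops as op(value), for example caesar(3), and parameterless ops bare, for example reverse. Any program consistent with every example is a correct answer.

drop(1) | caesar(21) | caesar(7) | reverse | swapcase

Check, running the answer program on each example:
  "gswk" -> "swk" -> "nrf" -> "uym" -> "myu" -> "MYU"
  "xmxudpl" -> "mxudpl" -> "hspykg" -> "ozwfrn" -> "nrfwzo" -> "NRFWZO"
  "owztygeqt" -> "wztygeqt" -> "ruotbzlo" -> "ybvaigsv" -> "vsgiavby" -> "VSGIAVBY"
  "aqnlvoeea" -> "qnlvoeea" -> "ligqjzzv" -> "spnxqggc" -> "cggqxnps" -> "CGGQXNPS"
  "ilot" -> "lot" -> "gjo" -> "nqv" -> "vqn" -> "VQN"
  "ipdsmxehz" -> "pdsmxehz" -> "kynhszcu" -> "rfuozgjb" -> "bjgzoufr" -> "BJGZOUFR"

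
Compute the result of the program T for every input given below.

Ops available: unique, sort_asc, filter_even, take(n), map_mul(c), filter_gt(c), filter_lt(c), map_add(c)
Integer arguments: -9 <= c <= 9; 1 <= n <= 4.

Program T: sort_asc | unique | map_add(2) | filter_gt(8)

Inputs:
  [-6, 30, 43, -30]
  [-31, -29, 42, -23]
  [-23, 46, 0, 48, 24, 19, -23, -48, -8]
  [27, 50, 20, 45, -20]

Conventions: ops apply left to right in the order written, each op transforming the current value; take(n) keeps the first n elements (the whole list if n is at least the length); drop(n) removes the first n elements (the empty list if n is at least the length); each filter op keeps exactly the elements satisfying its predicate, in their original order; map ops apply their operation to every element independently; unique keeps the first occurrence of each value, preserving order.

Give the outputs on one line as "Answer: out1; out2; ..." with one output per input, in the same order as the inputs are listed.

Execution, op by op:
  [-6, 30, 43, -30] -> [-30, -6, 30, 43] -> [-30, -6, 30, 43] -> [-28, -4, 32, 45] -> [32, 45]
  [-31, -29, 42, -23] -> [-31, -29, -23, 42] -> [-31, -29, -23, 42] -> [-29, -27, -21, 44] -> [44]
  [-23, 46, 0, 48, 24, 19, -23, -48, -8] -> [-48, -23, -23, -8, 0, 19, 24, 46, 48] -> [-48, -23, -8, 0, 19, 24, 46, 48] -> [-46, -21, -6, 2, 21, 26, 48, 50] -> [21, 26, 48, 50]
  [27, 50, 20, 45, -20] -> [-20, 20, 27, 45, 50] -> [-20, 20, 27, 45, 50] -> [-18, 22, 29, 47, 52] -> [22, 29, 47, 52]

[32, 45]; [44]; [21, 26, 48, 50]; [22, 29, 47, 52]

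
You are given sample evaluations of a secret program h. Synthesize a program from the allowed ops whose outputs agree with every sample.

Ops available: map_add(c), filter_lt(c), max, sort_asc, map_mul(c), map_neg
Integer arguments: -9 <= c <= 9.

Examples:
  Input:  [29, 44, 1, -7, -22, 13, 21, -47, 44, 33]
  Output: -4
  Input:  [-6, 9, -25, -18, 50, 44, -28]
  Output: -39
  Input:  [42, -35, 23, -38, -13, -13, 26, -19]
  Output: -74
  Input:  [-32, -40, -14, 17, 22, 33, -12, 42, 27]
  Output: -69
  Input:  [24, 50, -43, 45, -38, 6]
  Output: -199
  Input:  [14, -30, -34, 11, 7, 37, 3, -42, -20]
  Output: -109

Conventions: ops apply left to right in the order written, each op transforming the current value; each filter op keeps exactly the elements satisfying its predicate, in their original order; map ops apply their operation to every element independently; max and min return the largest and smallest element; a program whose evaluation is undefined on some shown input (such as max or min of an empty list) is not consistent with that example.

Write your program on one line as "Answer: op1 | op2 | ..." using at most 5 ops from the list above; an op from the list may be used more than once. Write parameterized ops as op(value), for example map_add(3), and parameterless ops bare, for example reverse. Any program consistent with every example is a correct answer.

filter_lt(2) | map_mul(-5) | map_neg | map_add(-9) | max

Check, running the answer program on each example:
  [29, 44, 1, -7, -22, 13, 21, -47, 44, 33] -> [1, -7, -22, -47] -> [-5, 35, 110, 235] -> [5, -35, -110, -235] -> [-4, -44, -119, -244] -> -4
  [-6, 9, -25, -18, 50, 44, -28] -> [-6, -25, -18, -28] -> [30, 125, 90, 140] -> [-30, -125, -90, -140] -> [-39, -134, -99, -149] -> -39
  [42, -35, 23, -38, -13, -13, 26, -19] -> [-35, -38, -13, -13, -19] -> [175, 190, 65, 65, 95] -> [-175, -190, -65, -65, -95] -> [-184, -199, -74, -74, -104] -> -74
  [-32, -40, -14, 17, 22, 33, -12, 42, 27] -> [-32, -40, -14, -12] -> [160, 200, 70, 60] -> [-160, -200, -70, -60] -> [-169, -209, -79, -69] -> -69
  [24, 50, -43, 45, -38, 6] -> [-43, -38] -> [215, 190] -> [-215, -190] -> [-224, -199] -> -199
  [14, -30, -34, 11, 7, 37, 3, -42, -20] -> [-30, -34, -42, -20] -> [150, 170, 210, 100] -> [-150, -170, -210, -100] -> [-159, -179, -219, -109] -> -109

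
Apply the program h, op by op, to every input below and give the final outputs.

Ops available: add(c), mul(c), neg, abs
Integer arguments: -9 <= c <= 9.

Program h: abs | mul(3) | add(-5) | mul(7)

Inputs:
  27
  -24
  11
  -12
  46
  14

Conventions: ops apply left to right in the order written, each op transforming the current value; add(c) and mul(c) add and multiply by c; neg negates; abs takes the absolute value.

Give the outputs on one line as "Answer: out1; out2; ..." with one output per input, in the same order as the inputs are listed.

Execution, op by op:
  27 -> 27 -> 81 -> 76 -> 532
  -24 -> 24 -> 72 -> 67 -> 469
  11 -> 11 -> 33 -> 28 -> 196
  -12 -> 12 -> 36 -> 31 -> 217
  46 -> 46 -> 138 -> 133 -> 931
  14 -> 14 -> 42 -> 37 -> 259

532; 469; 196; 217; 931; 259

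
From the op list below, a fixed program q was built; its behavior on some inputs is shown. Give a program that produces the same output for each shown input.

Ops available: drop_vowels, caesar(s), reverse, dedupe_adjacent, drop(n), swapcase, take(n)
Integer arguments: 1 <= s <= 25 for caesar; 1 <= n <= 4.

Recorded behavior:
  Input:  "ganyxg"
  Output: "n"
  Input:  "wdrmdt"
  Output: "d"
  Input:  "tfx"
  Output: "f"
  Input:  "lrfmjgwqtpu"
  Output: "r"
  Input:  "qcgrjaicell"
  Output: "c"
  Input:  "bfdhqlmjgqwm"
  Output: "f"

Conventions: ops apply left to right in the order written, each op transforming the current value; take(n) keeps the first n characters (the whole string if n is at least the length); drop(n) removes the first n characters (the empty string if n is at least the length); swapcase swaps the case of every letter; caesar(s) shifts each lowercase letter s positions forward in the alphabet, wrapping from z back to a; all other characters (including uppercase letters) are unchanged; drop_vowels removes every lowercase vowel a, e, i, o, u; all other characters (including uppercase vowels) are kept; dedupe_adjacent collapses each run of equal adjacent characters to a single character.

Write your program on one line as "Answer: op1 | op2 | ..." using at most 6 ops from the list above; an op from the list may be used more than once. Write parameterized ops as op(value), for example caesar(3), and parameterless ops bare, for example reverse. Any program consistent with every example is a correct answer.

drop_vowels | swapcase | take(2) | drop(1) | swapcase

Check, running the answer program on each example:
  "ganyxg" -> "gnyxg" -> "GNYXG" -> "GN" -> "N" -> "n"
  "wdrmdt" -> "wdrmdt" -> "WDRMDT" -> "WD" -> "D" -> "d"
  "tfx" -> "tfx" -> "TFX" -> "TF" -> "F" -> "f"
  "lrfmjgwqtpu" -> "lrfmjgwqtp" -> "LRFMJGWQTP" -> "LR" -> "R" -> "r"
  "qcgrjaicell" -> "qcgrjcll" -> "QCGRJCLL" -> "QC" -> "C" -> "c"
  "bfdhqlmjgqwm" -> "bfdhqlmjgqwm" -> "BFDHQLMJGQWM" -> "BF" -> "F" -> "f"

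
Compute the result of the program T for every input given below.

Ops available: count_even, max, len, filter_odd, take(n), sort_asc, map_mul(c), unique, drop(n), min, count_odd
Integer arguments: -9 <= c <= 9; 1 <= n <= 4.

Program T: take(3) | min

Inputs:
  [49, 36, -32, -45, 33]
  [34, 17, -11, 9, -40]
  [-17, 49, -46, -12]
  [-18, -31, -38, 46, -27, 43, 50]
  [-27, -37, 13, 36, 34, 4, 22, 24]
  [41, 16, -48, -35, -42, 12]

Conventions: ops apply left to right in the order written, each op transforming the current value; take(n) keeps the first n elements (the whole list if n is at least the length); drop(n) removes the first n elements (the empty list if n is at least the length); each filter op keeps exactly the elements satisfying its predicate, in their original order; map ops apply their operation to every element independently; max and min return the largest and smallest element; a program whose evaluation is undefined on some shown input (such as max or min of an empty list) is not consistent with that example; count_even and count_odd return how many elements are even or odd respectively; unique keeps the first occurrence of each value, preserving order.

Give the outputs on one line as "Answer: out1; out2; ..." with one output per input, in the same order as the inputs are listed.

Execution, op by op:
  [49, 36, -32, -45, 33] -> [49, 36, -32] -> -32
  [34, 17, -11, 9, -40] -> [34, 17, -11] -> -11
  [-17, 49, -46, -12] -> [-17, 49, -46] -> -46
  [-18, -31, -38, 46, -27, 43, 50] -> [-18, -31, -38] -> -38
  [-27, -37, 13, 36, 34, 4, 22, 24] -> [-27, -37, 13] -> -37
  [41, 16, -48, -35, -42, 12] -> [41, 16, -48] -> -48

-32; -11; -46; -38; -37; -48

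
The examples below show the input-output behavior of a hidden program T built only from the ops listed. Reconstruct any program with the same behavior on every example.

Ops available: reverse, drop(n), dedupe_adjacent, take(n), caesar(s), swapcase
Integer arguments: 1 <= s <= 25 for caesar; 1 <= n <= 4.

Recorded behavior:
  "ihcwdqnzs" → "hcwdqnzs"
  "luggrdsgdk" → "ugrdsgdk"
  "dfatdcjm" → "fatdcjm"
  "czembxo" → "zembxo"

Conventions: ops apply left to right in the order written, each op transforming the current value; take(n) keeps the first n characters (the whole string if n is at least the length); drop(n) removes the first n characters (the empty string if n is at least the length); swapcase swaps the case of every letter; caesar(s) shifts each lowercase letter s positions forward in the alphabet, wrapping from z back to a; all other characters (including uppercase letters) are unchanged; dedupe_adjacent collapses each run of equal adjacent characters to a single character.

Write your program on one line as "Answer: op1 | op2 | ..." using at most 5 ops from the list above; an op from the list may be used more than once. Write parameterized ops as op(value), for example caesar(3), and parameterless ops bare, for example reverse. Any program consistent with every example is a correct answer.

drop(1) | swapcase | dedupe_adjacent | swapcase

Check, running the answer program on each example:
  "ihcwdqnzs" -> "hcwdqnzs" -> "HCWDQNZS" -> "HCWDQNZS" -> "hcwdqnzs"
  "luggrdsgdk" -> "uggrdsgdk" -> "UGGRDSGDK" -> "UGRDSGDK" -> "ugrdsgdk"
  "dfatdcjm" -> "fatdcjm" -> "FATDCJM" -> "FATDCJM" -> "fatdcjm"
  "czembxo" -> "zembxo" -> "ZEMBXO" -> "ZEMBXO" -> "zembxo"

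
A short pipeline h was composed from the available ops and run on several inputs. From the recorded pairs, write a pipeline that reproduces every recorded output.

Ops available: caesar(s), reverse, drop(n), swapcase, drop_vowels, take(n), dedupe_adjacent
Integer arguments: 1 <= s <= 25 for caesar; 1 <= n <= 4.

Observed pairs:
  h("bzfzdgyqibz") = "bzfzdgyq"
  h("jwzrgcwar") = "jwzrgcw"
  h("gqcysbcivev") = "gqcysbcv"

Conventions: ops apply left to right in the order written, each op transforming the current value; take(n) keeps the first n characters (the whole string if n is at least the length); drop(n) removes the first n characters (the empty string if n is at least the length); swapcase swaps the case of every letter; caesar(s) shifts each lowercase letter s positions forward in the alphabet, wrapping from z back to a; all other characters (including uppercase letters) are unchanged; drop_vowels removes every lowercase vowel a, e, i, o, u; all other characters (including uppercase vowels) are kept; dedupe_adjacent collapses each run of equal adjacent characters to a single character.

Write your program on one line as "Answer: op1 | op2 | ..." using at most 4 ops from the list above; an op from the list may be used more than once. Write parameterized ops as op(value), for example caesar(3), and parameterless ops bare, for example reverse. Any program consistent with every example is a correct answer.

reverse | drop(2) | drop_vowels | reverse

Check, running the answer program on each example:
  "bzfzdgyqibz" -> "zbiqygdzfzb" -> "iqygdzfzb" -> "qygdzfzb" -> "bzfzdgyq"
  "jwzrgcwar" -> "rawcgrzwj" -> "wcgrzwj" -> "wcgrzwj" -> "jwzrgcw"
  "gqcysbcivev" -> "vevicbsycqg" -> "vicbsycqg" -> "vcbsycqg" -> "gqcysbcv"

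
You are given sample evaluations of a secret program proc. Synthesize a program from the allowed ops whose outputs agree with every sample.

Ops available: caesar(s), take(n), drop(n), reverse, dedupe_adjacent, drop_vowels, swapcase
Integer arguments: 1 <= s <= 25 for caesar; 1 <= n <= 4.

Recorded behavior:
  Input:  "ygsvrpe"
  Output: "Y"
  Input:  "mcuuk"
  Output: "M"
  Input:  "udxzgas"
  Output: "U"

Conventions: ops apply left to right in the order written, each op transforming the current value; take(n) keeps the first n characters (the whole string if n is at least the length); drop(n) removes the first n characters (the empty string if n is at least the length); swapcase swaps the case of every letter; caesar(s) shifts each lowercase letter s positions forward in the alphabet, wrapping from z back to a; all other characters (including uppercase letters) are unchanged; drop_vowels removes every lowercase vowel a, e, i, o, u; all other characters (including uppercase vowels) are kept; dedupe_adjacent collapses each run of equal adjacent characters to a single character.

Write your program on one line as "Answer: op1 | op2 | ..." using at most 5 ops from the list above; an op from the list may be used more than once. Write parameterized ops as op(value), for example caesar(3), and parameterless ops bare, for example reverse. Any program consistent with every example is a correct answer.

dedupe_adjacent | reverse | swapcase | reverse | take(1)

Check, running the answer program on each example:
  "ygsvrpe" -> "ygsvrpe" -> "eprvsgy" -> "EPRVSGY" -> "YGSVRPE" -> "Y"
  "mcuuk" -> "mcuk" -> "kucm" -> "KUCM" -> "MCUK" -> "M"
  "udxzgas" -> "udxzgas" -> "sagzxdu" -> "SAGZXDU" -> "UDXZGAS" -> "U"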